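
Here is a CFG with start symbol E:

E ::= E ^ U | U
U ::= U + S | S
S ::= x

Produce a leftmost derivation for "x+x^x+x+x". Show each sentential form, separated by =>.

E => E^U => U^U => U+S^U => S+S^U => x+S^U => x+x^U => x+x^U+S => x+x^U+S+S => x+x^S+S+S => x+x^x+S+S => x+x^x+x+S => x+x^x+x+x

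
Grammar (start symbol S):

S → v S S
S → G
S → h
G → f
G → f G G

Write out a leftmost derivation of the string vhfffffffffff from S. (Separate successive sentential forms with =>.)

S => vSS => vhS => vhG => vhfGG => vhffGGG => vhfffGGGG => vhffffGGGGG => vhfffffGGGGGG => vhffffffGGGGG => vhfffffffGGGG => vhffffffffGGG => vhfffffffffGG => vhffffffffffG => vhfffffffffff

S => vSS   [S → v S S]
vSS => vhS   [S → h]
vhS => vhG   [S → G]
vhG => vhfGG   [G → f G G]
vhfGG => vhffGGG   [G → f G G]
vhffGGG => vhfffGGGG   [G → f G G]
vhfffGGGG => vhffffGGGGG   [G → f G G]
vhffffGGGGG => vhfffffGGGGGG   [G → f G G]
vhfffffGGGGGG => vhffffffGGGGG   [G → f]
vhffffffGGGGG => vhfffffffGGGG   [G → f]
vhfffffffGGGG => vhffffffffGGG   [G → f]
vhffffffffGGG => vhfffffffffGG   [G → f]
vhfffffffffGG => vhffffffffffG   [G → f]
vhffffffffffG => vhfffffffffff   [G → f]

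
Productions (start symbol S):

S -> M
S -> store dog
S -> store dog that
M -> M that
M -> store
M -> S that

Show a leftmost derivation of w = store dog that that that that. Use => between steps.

S => M => M that => S that that => M that that => S that that that => store dog that that that that

S => M   [S -> M]
M => M that   [M -> M that]
M that => S that that   [M -> S that]
S that that => M that that   [S -> M]
M that that => S that that that   [M -> S that]
S that that that => store dog that that that that   [S -> store dog that]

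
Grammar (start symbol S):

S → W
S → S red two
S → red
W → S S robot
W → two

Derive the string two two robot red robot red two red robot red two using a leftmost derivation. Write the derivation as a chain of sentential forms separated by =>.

S => S red two => W red two => S S robot red two => S red two S robot red two => W red two S robot red two => S S robot red two S robot red two => W S robot red two S robot red two => S S robot S robot red two S robot red two => W S robot S robot red two S robot red two => two S robot S robot red two S robot red two => two W robot S robot red two S robot red two => two two robot S robot red two S robot red two => two two robot red robot red two S robot red two => two two robot red robot red two red robot red two

S => S red two   [S → S red two]
S red two => W red two   [S → W]
W red two => S S robot red two   [W → S S robot]
S S robot red two => S red two S robot red two   [S → S red two]
S red two S robot red two => W red two S robot red two   [S → W]
W red two S robot red two => S S robot red two S robot red two   [W → S S robot]
S S robot red two S robot red two => W S robot red two S robot red two   [S → W]
W S robot red two S robot red two => S S robot S robot red two S robot red two   [W → S S robot]
S S robot S robot red two S robot red two => W S robot S robot red two S robot red two   [S → W]
W S robot S robot red two S robot red two => two S robot S robot red two S robot red two   [W → two]
two S robot S robot red two S robot red two => two W robot S robot red two S robot red two   [S → W]
two W robot S robot red two S robot red two => two two robot S robot red two S robot red two   [W → two]
two two robot S robot red two S robot red two => two two robot red robot red two S robot red two   [S → red]
two two robot red robot red two S robot red two => two two robot red robot red two red robot red two   [S → red]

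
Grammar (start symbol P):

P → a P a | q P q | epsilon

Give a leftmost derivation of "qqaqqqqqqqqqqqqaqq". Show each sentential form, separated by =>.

P => qPq   [P → q P q]
qPq => qqPqq   [P → q P q]
qqPqq => qqaPaqq   [P → a P a]
qqaPaqq => qqaqPqaqq   [P → q P q]
qqaqPqaqq => qqaqqPqqaqq   [P → q P q]
qqaqqPqqaqq => qqaqqqPqqqaqq   [P → q P q]
qqaqqqPqqqaqq => qqaqqqqPqqqqaqq   [P → q P q]
qqaqqqqPqqqqaqq => qqaqqqqqPqqqqqaqq   [P → q P q]
qqaqqqqqPqqqqqaqq => qqaqqqqqqPqqqqqqaqq   [P → q P q]
qqaqqqqqqPqqqqqqaqq => qqaqqqqqqqqqqqqaqq   [P → epsilon]

P=>qPq=>qqPqq=>qqaPaqq=>qqaqPqaqq=>qqaqqPqqaqq=>qqaqqqPqqqaqq=>qqaqqqqPqqqqaqq=>qqaqqqqqPqqqqqaqq=>qqaqqqqqqPqqqqqqaqq=>qqaqqqqqqqqqqqqaqq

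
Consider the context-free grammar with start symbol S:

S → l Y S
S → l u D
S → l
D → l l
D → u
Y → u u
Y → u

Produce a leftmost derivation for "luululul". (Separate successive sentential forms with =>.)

S=>lYS=>luuS=>luulYS=>luuluS=>luululYS=>luululuS=>luululul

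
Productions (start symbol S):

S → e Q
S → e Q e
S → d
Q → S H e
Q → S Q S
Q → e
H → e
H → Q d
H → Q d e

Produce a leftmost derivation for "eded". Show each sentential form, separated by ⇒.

S ⇒ eQ   [S → e Q]
eQ ⇒ eSQS   [Q → S Q S]
eSQS ⇒ edQS   [S → d]
edQS ⇒ edeS   [Q → e]
edeS ⇒ eded   [S → d]

S⇒eQ⇒eSQS⇒edQS⇒edeS⇒eded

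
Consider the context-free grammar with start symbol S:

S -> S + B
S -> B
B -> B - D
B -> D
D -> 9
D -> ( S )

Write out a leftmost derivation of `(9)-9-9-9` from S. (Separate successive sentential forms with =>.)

S=>B=>B-D=>B-D-D=>B-D-D-D=>D-D-D-D=>(S)-D-D-D=>(B)-D-D-D=>(D)-D-D-D=>(9)-D-D-D=>(9)-9-D-D=>(9)-9-9-D=>(9)-9-9-9

S => B   [S -> B]
B => B-D   [B -> B - D]
B-D => B-D-D   [B -> B - D]
B-D-D => B-D-D-D   [B -> B - D]
B-D-D-D => D-D-D-D   [B -> D]
D-D-D-D => (S)-D-D-D   [D -> ( S )]
(S)-D-D-D => (B)-D-D-D   [S -> B]
(B)-D-D-D => (D)-D-D-D   [B -> D]
(D)-D-D-D => (9)-D-D-D   [D -> 9]
(9)-D-D-D => (9)-9-D-D   [D -> 9]
(9)-9-D-D => (9)-9-9-D   [D -> 9]
(9)-9-9-D => (9)-9-9-9   [D -> 9]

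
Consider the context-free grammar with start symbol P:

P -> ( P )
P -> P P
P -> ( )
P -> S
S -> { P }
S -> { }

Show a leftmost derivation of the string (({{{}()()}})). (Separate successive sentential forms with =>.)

P => (P) => ((P)) => ((S)) => (({P})) => (({S})) => (({{P}})) => (({{PP}})) => (({{SP}})) => (({{{}P}})) => (({{{}PP}})) => (({{{}()P}})) => (({{{}()()}}))

P => (P)   [P -> ( P )]
(P) => ((P))   [P -> ( P )]
((P)) => ((S))   [P -> S]
((S)) => (({P}))   [S -> { P }]
(({P})) => (({S}))   [P -> S]
(({S})) => (({{P}}))   [S -> { P }]
(({{P}})) => (({{PP}}))   [P -> P P]
(({{PP}})) => (({{SP}}))   [P -> S]
(({{SP}})) => (({{{}P}}))   [S -> { }]
(({{{}P}})) => (({{{}PP}}))   [P -> P P]
(({{{}PP}})) => (({{{}()P}}))   [P -> ( )]
(({{{}()P}})) => (({{{}()()}}))   [P -> ( )]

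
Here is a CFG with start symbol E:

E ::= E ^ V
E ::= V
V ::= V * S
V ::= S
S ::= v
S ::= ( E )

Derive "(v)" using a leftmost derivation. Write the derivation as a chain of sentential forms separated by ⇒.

E ⇒ V ⇒ S ⇒ (E) ⇒ (V) ⇒ (S) ⇒ (v)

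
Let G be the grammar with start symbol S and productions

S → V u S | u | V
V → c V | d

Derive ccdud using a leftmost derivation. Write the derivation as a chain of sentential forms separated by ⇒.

S ⇒ VuS ⇒ cVuS ⇒ ccVuS ⇒ ccduS ⇒ ccduV ⇒ ccdud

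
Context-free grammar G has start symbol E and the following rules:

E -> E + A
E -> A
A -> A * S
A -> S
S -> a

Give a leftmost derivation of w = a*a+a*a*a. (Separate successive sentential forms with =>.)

E => E+A => A+A => A*S+A => S*S+A => a*S+A => a*a+A => a*a+A*S => a*a+A*S*S => a*a+S*S*S => a*a+a*S*S => a*a+a*a*S => a*a+a*a*a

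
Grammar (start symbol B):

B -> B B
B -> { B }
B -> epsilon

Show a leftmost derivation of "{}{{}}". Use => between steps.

B => BB => BBB => {B}BB => {}BB => {}BBB => {}{B}BB => {}{{B}}BB => {}{{}}BB => {}{{}}B => {}{{}}

B => BB   [B -> B B]
BB => BBB   [B -> B B]
BBB => {B}BB   [B -> { B }]
{B}BB => {}BB   [B -> epsilon]
{}BB => {}BBB   [B -> B B]
{}BBB => {}{B}BB   [B -> { B }]
{}{B}BB => {}{{B}}BB   [B -> { B }]
{}{{B}}BB => {}{{}}BB   [B -> epsilon]
{}{{}}BB => {}{{}}B   [B -> epsilon]
{}{{}}B => {}{{}}   [B -> epsilon]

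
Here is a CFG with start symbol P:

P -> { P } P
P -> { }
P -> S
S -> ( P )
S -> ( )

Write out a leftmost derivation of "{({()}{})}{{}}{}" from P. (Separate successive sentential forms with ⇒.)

P ⇒ {P}P ⇒ {S}P ⇒ {(P)}P ⇒ {({P}P)}P ⇒ {({S}P)}P ⇒ {({()}P)}P ⇒ {({()}{})}P ⇒ {({()}{})}{P}P ⇒ {({()}{})}{{}}P ⇒ {({()}{})}{{}}{}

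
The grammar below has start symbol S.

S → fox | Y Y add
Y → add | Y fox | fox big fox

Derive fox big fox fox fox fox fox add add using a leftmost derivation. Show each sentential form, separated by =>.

S => Y Y add   [S → Y Y add]
Y Y add => Y fox Y add   [Y → Y fox]
Y fox Y add => Y fox fox Y add   [Y → Y fox]
Y fox fox Y add => Y fox fox fox Y add   [Y → Y fox]
Y fox fox fox Y add => Y fox fox fox fox Y add   [Y → Y fox]
Y fox fox fox fox Y add => fox big fox fox fox fox fox Y add   [Y → fox big fox]
fox big fox fox fox fox fox Y add => fox big fox fox fox fox fox add add   [Y → add]

S => Y Y add => Y fox Y add => Y fox fox Y add => Y fox fox fox Y add => Y fox fox fox fox Y add => fox big fox fox fox fox fox Y add => fox big fox fox fox fox fox add add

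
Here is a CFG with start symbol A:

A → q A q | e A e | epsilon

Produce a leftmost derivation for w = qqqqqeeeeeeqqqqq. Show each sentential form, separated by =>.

A => qAq => qqAqq => qqqAqqq => qqqqAqqqq => qqqqqAqqqqq => qqqqqeAeqqqqq => qqqqqeeAeeqqqqq => qqqqqeeeAeeeqqqqq => qqqqqeeeeeeqqqqq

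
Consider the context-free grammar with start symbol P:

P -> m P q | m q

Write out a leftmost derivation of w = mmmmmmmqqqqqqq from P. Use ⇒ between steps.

P ⇒ mPq ⇒ mmPqq ⇒ mmmPqqq ⇒ mmmmPqqqq ⇒ mmmmmPqqqqq ⇒ mmmmmmPqqqqqq ⇒ mmmmmmmqqqqqqq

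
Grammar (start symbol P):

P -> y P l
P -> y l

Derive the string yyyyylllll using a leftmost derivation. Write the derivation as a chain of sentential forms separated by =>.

P => yPl => yyPll => yyyPlll => yyyyPllll => yyyyylllll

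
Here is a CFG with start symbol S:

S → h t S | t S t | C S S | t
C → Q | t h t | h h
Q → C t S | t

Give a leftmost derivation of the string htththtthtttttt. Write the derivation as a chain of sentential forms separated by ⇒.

S⇒htS⇒htCSS⇒htthtSS⇒htththtSS⇒htththtCSSS⇒htththtthtSSS⇒htththtthttSS⇒htththtthtttStS⇒htththtthtttttS⇒htththtthtttttt

S ⇒ htS   [S → h t S]
htS ⇒ htCSS   [S → C S S]
htCSS ⇒ htthtSS   [C → t h t]
htthtSS ⇒ htththtSS   [S → h t S]
htththtSS ⇒ htththtCSSS   [S → C S S]
htththtCSSS ⇒ htththtthtSSS   [C → t h t]
htththtthtSSS ⇒ htththtthttSS   [S → t]
htththtthttSS ⇒ htththtthtttStS   [S → t S t]
htththtthtttStS ⇒ htththtthtttttS   [S → t]
htththtthtttttS ⇒ htththtthtttttt   [S → t]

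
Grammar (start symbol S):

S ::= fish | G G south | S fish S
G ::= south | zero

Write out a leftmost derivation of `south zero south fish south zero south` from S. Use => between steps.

S => S fish S => G G south fish S => south G south fish S => south zero south fish S => south zero south fish G G south => south zero south fish south G south => south zero south fish south zero south

S => S fish S   [S ::= S fish S]
S fish S => G G south fish S   [S ::= G G south]
G G south fish S => south G south fish S   [G ::= south]
south G south fish S => south zero south fish S   [G ::= zero]
south zero south fish S => south zero south fish G G south   [S ::= G G south]
south zero south fish G G south => south zero south fish south G south   [G ::= south]
south zero south fish south G south => south zero south fish south zero south   [G ::= zero]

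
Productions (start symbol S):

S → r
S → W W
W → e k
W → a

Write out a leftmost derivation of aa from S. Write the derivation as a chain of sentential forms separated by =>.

S => WW => aW => aa

S => WW   [S → W W]
WW => aW   [W → a]
aW => aa   [W → a]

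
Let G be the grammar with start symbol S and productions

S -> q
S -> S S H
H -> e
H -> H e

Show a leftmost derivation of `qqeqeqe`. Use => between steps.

S => SSH => SSHSH => SSHSHSH => qSHSHSH => qqHSHSH => qqeSHSH => qqeqHSH => qqeqeSH => qqeqeqH => qqeqeqe

S => SSH   [S -> S S H]
SSH => SSHSH   [S -> S S H]
SSHSH => SSHSHSH   [S -> S S H]
SSHSHSH => qSHSHSH   [S -> q]
qSHSHSH => qqHSHSH   [S -> q]
qqHSHSH => qqeSHSH   [H -> e]
qqeSHSH => qqeqHSH   [S -> q]
qqeqHSH => qqeqeSH   [H -> e]
qqeqeSH => qqeqeqH   [S -> q]
qqeqeqH => qqeqeqe   [H -> e]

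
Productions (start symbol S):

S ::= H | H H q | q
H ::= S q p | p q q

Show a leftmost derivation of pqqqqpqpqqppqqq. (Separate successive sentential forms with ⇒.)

S ⇒ HHq ⇒ SqpHq ⇒ HHqqpHq ⇒ pqqHqqpHq ⇒ pqqSqpqqpHq ⇒ pqqHqpqqpHq ⇒ pqqSqpqpqqpHq ⇒ pqqqqpqpqqpHq ⇒ pqqqqpqpqqppqqq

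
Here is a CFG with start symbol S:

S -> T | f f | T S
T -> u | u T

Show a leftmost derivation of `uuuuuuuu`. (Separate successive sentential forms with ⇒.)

S ⇒ TS   [S -> T S]
TS ⇒ uTS   [T -> u T]
uTS ⇒ uuTS   [T -> u T]
uuTS ⇒ uuuTS   [T -> u T]
uuuTS ⇒ uuuuTS   [T -> u T]
uuuuTS ⇒ uuuuuS   [T -> u]
uuuuuS ⇒ uuuuuT   [S -> T]
uuuuuT ⇒ uuuuuuT   [T -> u T]
uuuuuuT ⇒ uuuuuuuT   [T -> u T]
uuuuuuuT ⇒ uuuuuuuu   [T -> u]

S⇒TS⇒uTS⇒uuTS⇒uuuTS⇒uuuuTS⇒uuuuuS⇒uuuuuT⇒uuuuuuT⇒uuuuuuuT⇒uuuuuuuu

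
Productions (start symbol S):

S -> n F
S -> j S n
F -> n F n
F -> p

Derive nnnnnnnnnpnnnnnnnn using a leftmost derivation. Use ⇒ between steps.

S ⇒ nF   [S -> n F]
nF ⇒ nnFn   [F -> n F n]
nnFn ⇒ nnnFnn   [F -> n F n]
nnnFnn ⇒ nnnnFnnn   [F -> n F n]
nnnnFnnn ⇒ nnnnnFnnnn   [F -> n F n]
nnnnnFnnnn ⇒ nnnnnnFnnnnn   [F -> n F n]
nnnnnnFnnnnn ⇒ nnnnnnnFnnnnnn   [F -> n F n]
nnnnnnnFnnnnnn ⇒ nnnnnnnnFnnnnnnn   [F -> n F n]
nnnnnnnnFnnnnnnn ⇒ nnnnnnnnnFnnnnnnnn   [F -> n F n]
nnnnnnnnnFnnnnnnnn ⇒ nnnnnnnnnpnnnnnnnn   [F -> p]

S⇒nF⇒nnFn⇒nnnFnn⇒nnnnFnnn⇒nnnnnFnnnn⇒nnnnnnFnnnnn⇒nnnnnnnFnnnnnn⇒nnnnnnnnFnnnnnnn⇒nnnnnnnnnFnnnnnnnn⇒nnnnnnnnnpnnnnnnnn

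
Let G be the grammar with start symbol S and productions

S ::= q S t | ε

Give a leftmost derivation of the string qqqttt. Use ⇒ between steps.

S⇒qSt⇒qqStt⇒qqqSttt⇒qqqttt

S ⇒ qSt   [S ::= q S t]
qSt ⇒ qqStt   [S ::= q S t]
qqStt ⇒ qqqSttt   [S ::= q S t]
qqqSttt ⇒ qqqttt   [S ::= ε]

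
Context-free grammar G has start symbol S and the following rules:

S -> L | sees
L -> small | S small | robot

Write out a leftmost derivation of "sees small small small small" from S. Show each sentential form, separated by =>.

S => L   [S -> L]
L => S small   [L -> S small]
S small => L small   [S -> L]
L small => S small small   [L -> S small]
S small small => L small small   [S -> L]
L small small => S small small small   [L -> S small]
S small small small => L small small small   [S -> L]
L small small small => S small small small small   [L -> S small]
S small small small small => sees small small small small   [S -> sees]

S => L => S small => L small => S small small => L small small => S small small small => L small small small => S small small small small => sees small small small small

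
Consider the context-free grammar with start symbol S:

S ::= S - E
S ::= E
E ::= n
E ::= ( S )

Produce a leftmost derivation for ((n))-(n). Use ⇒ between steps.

S ⇒ S-E ⇒ E-E ⇒ (S)-E ⇒ (E)-E ⇒ ((S))-E ⇒ ((E))-E ⇒ ((n))-E ⇒ ((n))-(S) ⇒ ((n))-(E) ⇒ ((n))-(n)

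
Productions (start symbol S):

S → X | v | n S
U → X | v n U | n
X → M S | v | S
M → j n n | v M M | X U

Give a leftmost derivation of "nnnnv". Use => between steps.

S=>nS=>nnS=>nnnS=>nnnnS=>nnnnv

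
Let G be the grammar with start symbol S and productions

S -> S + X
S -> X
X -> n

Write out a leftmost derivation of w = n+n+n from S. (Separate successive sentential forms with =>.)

S => S+X => S+X+X => X+X+X => n+X+X => n+n+X => n+n+n

S => S+X   [S -> S + X]
S+X => S+X+X   [S -> S + X]
S+X+X => X+X+X   [S -> X]
X+X+X => n+X+X   [X -> n]
n+X+X => n+n+X   [X -> n]
n+n+X => n+n+n   [X -> n]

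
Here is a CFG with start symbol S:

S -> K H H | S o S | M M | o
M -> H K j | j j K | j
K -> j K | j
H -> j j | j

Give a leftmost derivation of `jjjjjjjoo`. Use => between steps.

S=>SoS=>MMoS=>HKjMoS=>jjKjMoS=>jjjKjMoS=>jjjjKjMoS=>jjjjjjMoS=>jjjjjjjoS=>jjjjjjjoo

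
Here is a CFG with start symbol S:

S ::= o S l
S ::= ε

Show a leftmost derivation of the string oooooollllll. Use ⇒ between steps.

S⇒oSl⇒ooSll⇒oooSlll⇒ooooSllll⇒oooooSlllll⇒ooooooSllllll⇒oooooollllll

S ⇒ oSl   [S ::= o S l]
oSl ⇒ ooSll   [S ::= o S l]
ooSll ⇒ oooSlll   [S ::= o S l]
oooSlll ⇒ ooooSllll   [S ::= o S l]
ooooSllll ⇒ oooooSlllll   [S ::= o S l]
oooooSlllll ⇒ ooooooSllllll   [S ::= o S l]
ooooooSllllll ⇒ oooooollllll   [S ::= ε]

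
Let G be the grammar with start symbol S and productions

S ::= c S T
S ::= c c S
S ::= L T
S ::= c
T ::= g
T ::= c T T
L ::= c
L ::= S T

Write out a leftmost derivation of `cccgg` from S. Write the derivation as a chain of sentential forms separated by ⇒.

S ⇒ ccS ⇒ ccLT ⇒ ccSTT ⇒ cccTT ⇒ cccgT ⇒ cccgg

S ⇒ ccS   [S ::= c c S]
ccS ⇒ ccLT   [S ::= L T]
ccLT ⇒ ccSTT   [L ::= S T]
ccSTT ⇒ cccTT   [S ::= c]
cccTT ⇒ cccgT   [T ::= g]
cccgT ⇒ cccgg   [T ::= g]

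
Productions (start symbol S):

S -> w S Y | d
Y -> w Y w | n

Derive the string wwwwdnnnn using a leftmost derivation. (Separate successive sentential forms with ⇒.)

S ⇒ wSY ⇒ wwSYY ⇒ wwwSYYY ⇒ wwwwSYYYY ⇒ wwwwdYYYY ⇒ wwwwdnYYY ⇒ wwwwdnnYY ⇒ wwwwdnnnY ⇒ wwwwdnnnn

S ⇒ wSY   [S -> w S Y]
wSY ⇒ wwSYY   [S -> w S Y]
wwSYY ⇒ wwwSYYY   [S -> w S Y]
wwwSYYY ⇒ wwwwSYYYY   [S -> w S Y]
wwwwSYYYY ⇒ wwwwdYYYY   [S -> d]
wwwwdYYYY ⇒ wwwwdnYYY   [Y -> n]
wwwwdnYYY ⇒ wwwwdnnYY   [Y -> n]
wwwwdnnYY ⇒ wwwwdnnnY   [Y -> n]
wwwwdnnnY ⇒ wwwwdnnnn   [Y -> n]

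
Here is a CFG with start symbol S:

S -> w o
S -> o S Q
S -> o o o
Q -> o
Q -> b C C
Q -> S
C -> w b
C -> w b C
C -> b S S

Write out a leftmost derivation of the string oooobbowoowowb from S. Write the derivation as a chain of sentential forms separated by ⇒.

S ⇒ oSQ   [S -> o S Q]
oSQ ⇒ ooooQ   [S -> o o o]
ooooQ ⇒ oooobCC   [Q -> b C C]
oooobCC ⇒ oooobbSSC   [C -> b S S]
oooobbSSC ⇒ oooobboSQSC   [S -> o S Q]
oooobboSQSC ⇒ oooobbowoQSC   [S -> w o]
oooobbowoQSC ⇒ oooobbowooSC   [Q -> o]
oooobbowooSC ⇒ oooobbowoowoC   [S -> w o]
oooobbowoowoC ⇒ oooobbowoowowb   [C -> w b]

S⇒oSQ⇒ooooQ⇒oooobCC⇒oooobbSSC⇒oooobboSQSC⇒oooobbowoQSC⇒oooobbowooSC⇒oooobbowoowoC⇒oooobbowoowowb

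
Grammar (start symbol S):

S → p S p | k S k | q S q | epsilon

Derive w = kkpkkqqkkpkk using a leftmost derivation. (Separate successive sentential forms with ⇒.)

S ⇒ kSk   [S → k S k]
kSk ⇒ kkSkk   [S → k S k]
kkSkk ⇒ kkpSpkk   [S → p S p]
kkpSpkk ⇒ kkpkSkpkk   [S → k S k]
kkpkSkpkk ⇒ kkpkkSkkpkk   [S → k S k]
kkpkkSkkpkk ⇒ kkpkkqSqkkpkk   [S → q S q]
kkpkkqSqkkpkk ⇒ kkpkkqqkkpkk   [S → epsilon]

S⇒kSk⇒kkSkk⇒kkpSpkk⇒kkpkSkpkk⇒kkpkkSkkpkk⇒kkpkkqSqkkpkk⇒kkpkkqqkkpkk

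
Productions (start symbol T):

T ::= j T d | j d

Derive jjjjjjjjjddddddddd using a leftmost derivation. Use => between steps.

T => jTd   [T ::= j T d]
jTd => jjTdd   [T ::= j T d]
jjTdd => jjjTddd   [T ::= j T d]
jjjTddd => jjjjTdddd   [T ::= j T d]
jjjjTdddd => jjjjjTddddd   [T ::= j T d]
jjjjjTddddd => jjjjjjTdddddd   [T ::= j T d]
jjjjjjTdddddd => jjjjjjjTddddddd   [T ::= j T d]
jjjjjjjTddddddd => jjjjjjjjTdddddddd   [T ::= j T d]
jjjjjjjjTdddddddd => jjjjjjjjjddddddddd   [T ::= j d]

T=>jTd=>jjTdd=>jjjTddd=>jjjjTdddd=>jjjjjTddddd=>jjjjjjTdddddd=>jjjjjjjTddddddd=>jjjjjjjjTdddddddd=>jjjjjjjjjddddddddd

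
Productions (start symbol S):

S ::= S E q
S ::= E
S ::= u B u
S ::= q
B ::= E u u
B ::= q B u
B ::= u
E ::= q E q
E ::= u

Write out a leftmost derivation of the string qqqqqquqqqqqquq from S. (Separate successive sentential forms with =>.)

S => SEq   [S ::= S E q]
SEq => EEq   [S ::= E]
EEq => qEqEq   [E ::= q E q]
qEqEq => qqEqqEq   [E ::= q E q]
qqEqqEq => qqqEqqqEq   [E ::= q E q]
qqqEqqqEq => qqqqEqqqqEq   [E ::= q E q]
qqqqEqqqqEq => qqqqqEqqqqqEq   [E ::= q E q]
qqqqqEqqqqqEq => qqqqqqEqqqqqqEq   [E ::= q E q]
qqqqqqEqqqqqqEq => qqqqqquqqqqqqEq   [E ::= u]
qqqqqquqqqqqqEq => qqqqqquqqqqqquq   [E ::= u]

S => SEq => EEq => qEqEq => qqEqqEq => qqqEqqqEq => qqqqEqqqqEq => qqqqqEqqqqqEq => qqqqqqEqqqqqqEq => qqqqqquqqqqqqEq => qqqqqquqqqqqquq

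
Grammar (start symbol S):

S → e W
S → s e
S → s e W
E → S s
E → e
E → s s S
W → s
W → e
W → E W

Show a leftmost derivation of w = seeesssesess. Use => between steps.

S => seW   [S → s e W]
seW => seEW   [W → E W]
seEW => seSsW   [E → S s]
seSsW => seeWsW   [S → e W]
seeWsW => seeEWsW   [W → E W]
seeEWsW => seeeWsW   [E → e]
seeeWsW => seeeEWsW   [W → E W]
seeeEWsW => seeessSWsW   [E → s s S]
seeessSWsW => seeessseWWsW   [S → s e W]
seeessseWWsW => seeesssesWsW   [W → s]
seeesssesWsW => seeesssesesW   [W → e]
seeesssesesW => seeesssesess   [W → s]

S => seW => seEW => seSsW => seeWsW => seeEWsW => seeeWsW => seeeEWsW => seeessSWsW => seeessseWWsW => seeesssesWsW => seeesssesesW => seeesssesess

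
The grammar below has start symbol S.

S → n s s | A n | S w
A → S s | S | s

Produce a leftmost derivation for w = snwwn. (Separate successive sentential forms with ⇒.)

S ⇒ An ⇒ Sn ⇒ Swn ⇒ Swwn ⇒ Anwwn ⇒ snwwn

S ⇒ An   [S → A n]
An ⇒ Sn   [A → S]
Sn ⇒ Swn   [S → S w]
Swn ⇒ Swwn   [S → S w]
Swwn ⇒ Anwwn   [S → A n]
Anwwn ⇒ snwwn   [A → s]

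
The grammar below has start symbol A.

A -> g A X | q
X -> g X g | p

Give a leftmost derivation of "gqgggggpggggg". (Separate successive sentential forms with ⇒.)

A ⇒ gAX ⇒ gqX ⇒ gqgXg ⇒ gqggXgg ⇒ gqgggXggg ⇒ gqggggXgggg ⇒ gqgggggXggggg ⇒ gqgggggpggggg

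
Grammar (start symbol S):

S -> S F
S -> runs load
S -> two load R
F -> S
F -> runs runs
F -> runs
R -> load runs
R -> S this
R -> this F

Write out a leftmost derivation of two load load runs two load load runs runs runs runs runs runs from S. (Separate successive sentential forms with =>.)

S => S F => S F F => S F F F => S F F F F => two load R F F F F => two load load runs F F F F => two load load runs S F F F => two load load runs S F F F F => two load load runs two load R F F F F => two load load runs two load load runs F F F F => two load load runs two load load runs runs F F F => two load load runs two load load runs runs runs F F => two load load runs two load load runs runs runs runs runs F => two load load runs two load load runs runs runs runs runs runs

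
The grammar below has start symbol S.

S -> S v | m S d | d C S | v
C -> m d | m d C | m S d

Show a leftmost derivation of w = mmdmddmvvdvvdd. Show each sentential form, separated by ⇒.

S ⇒ mSd ⇒ mmSdd ⇒ mmSvdd ⇒ mmdCSvdd ⇒ mmdmdSvdd ⇒ mmdmddCSvdd ⇒ mmdmddmSdSvdd ⇒ mmdmddmSvdSvdd ⇒ mmdmddmvvdSvdd ⇒ mmdmddmvvdvvdd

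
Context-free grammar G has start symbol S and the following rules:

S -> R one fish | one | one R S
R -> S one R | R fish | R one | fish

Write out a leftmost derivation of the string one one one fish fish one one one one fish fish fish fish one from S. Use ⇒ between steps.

S ⇒ one R S ⇒ one R fish S ⇒ one R fish fish S ⇒ one R fish fish fish S ⇒ one R fish fish fish fish S ⇒ one R one fish fish fish fish S ⇒ one R one one fish fish fish fish S ⇒ one R one one one fish fish fish fish S ⇒ one R one one one one fish fish fish fish S ⇒ one R fish one one one one fish fish fish fish S ⇒ one S one R fish one one one one fish fish fish fish S ⇒ one one one R fish one one one one fish fish fish fish S ⇒ one one one fish fish one one one one fish fish fish fish S ⇒ one one one fish fish one one one one fish fish fish fish one

S ⇒ one R S   [S -> one R S]
one R S ⇒ one R fish S   [R -> R fish]
one R fish S ⇒ one R fish fish S   [R -> R fish]
one R fish fish S ⇒ one R fish fish fish S   [R -> R fish]
one R fish fish fish S ⇒ one R fish fish fish fish S   [R -> R fish]
one R fish fish fish fish S ⇒ one R one fish fish fish fish S   [R -> R one]
one R one fish fish fish fish S ⇒ one R one one fish fish fish fish S   [R -> R one]
one R one one fish fish fish fish S ⇒ one R one one one fish fish fish fish S   [R -> R one]
one R one one one fish fish fish fish S ⇒ one R one one one one fish fish fish fish S   [R -> R one]
one R one one one one fish fish fish fish S ⇒ one R fish one one one one fish fish fish fish S   [R -> R fish]
one R fish one one one one fish fish fish fish S ⇒ one S one R fish one one one one fish fish fish fish S   [R -> S one R]
one S one R fish one one one one fish fish fish fish S ⇒ one one one R fish one one one one fish fish fish fish S   [S -> one]
one one one R fish one one one one fish fish fish fish S ⇒ one one one fish fish one one one one fish fish fish fish S   [R -> fish]
one one one fish fish one one one one fish fish fish fish S ⇒ one one one fish fish one one one one fish fish fish fish one   [S -> one]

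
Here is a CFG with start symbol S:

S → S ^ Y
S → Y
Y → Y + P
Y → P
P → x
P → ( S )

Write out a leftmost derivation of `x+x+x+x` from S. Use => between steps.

S => Y   [S → Y]
Y => Y+P   [Y → Y + P]
Y+P => Y+P+P   [Y → Y + P]
Y+P+P => Y+P+P+P   [Y → Y + P]
Y+P+P+P => P+P+P+P   [Y → P]
P+P+P+P => x+P+P+P   [P → x]
x+P+P+P => x+x+P+P   [P → x]
x+x+P+P => x+x+x+P   [P → x]
x+x+x+P => x+x+x+x   [P → x]

S=>Y=>Y+P=>Y+P+P=>Y+P+P+P=>P+P+P+P=>x+P+P+P=>x+x+P+P=>x+x+x+P=>x+x+x+x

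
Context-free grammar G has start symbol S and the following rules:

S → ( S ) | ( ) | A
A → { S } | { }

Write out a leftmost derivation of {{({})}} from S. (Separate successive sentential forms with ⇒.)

S ⇒ A ⇒ {S} ⇒ {A} ⇒ {{S}} ⇒ {{(S)}} ⇒ {{(A)}} ⇒ {{({})}}

S ⇒ A   [S → A]
A ⇒ {S}   [A → { S }]
{S} ⇒ {A}   [S → A]
{A} ⇒ {{S}}   [A → { S }]
{{S}} ⇒ {{(S)}}   [S → ( S )]
{{(S)}} ⇒ {{(A)}}   [S → A]
{{(A)}} ⇒ {{({})}}   [A → { }]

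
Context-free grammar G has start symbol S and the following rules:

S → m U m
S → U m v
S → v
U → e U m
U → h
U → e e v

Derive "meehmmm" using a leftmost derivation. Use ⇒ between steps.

S⇒mUm⇒meUmm⇒meeUmmm⇒meehmmm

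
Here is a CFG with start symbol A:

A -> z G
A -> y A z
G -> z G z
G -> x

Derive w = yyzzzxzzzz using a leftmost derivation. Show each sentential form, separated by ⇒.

A ⇒ yAz ⇒ yyAzz ⇒ yyzGzz ⇒ yyzzGzzz ⇒ yyzzzGzzzz ⇒ yyzzzxzzzz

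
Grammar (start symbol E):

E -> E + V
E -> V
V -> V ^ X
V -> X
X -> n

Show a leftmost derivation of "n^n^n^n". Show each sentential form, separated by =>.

E => V   [E -> V]
V => V^X   [V -> V ^ X]
V^X => V^X^X   [V -> V ^ X]
V^X^X => V^X^X^X   [V -> V ^ X]
V^X^X^X => X^X^X^X   [V -> X]
X^X^X^X => n^X^X^X   [X -> n]
n^X^X^X => n^n^X^X   [X -> n]
n^n^X^X => n^n^n^X   [X -> n]
n^n^n^X => n^n^n^n   [X -> n]

E => V => V^X => V^X^X => V^X^X^X => X^X^X^X => n^X^X^X => n^n^X^X => n^n^n^X => n^n^n^n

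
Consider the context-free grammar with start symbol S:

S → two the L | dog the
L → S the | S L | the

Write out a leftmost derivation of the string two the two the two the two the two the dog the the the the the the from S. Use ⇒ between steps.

S ⇒ two the L ⇒ two the S L ⇒ two the two the L L ⇒ two the two the S the L ⇒ two the two the two the L the L ⇒ two the two the two the S L the L ⇒ two the two the two the two the L L the L ⇒ two the two the two the two the S the L the L ⇒ two the two the two the two the two the L the L the L ⇒ two the two the two the two the two the S L the L the L ⇒ two the two the two the two the two the dog the L the L the L ⇒ two the two the two the two the two the dog the the the L the L ⇒ two the two the two the two the two the dog the the the the the L ⇒ two the two the two the two the two the dog the the the the the the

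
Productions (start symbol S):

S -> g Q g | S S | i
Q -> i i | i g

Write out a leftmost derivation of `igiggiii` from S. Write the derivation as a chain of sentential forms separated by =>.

S => SS => SSS => iSS => igQgS => igiggS => igiggSS => igiggSSS => igiggiSS => igiggiiS => igiggiii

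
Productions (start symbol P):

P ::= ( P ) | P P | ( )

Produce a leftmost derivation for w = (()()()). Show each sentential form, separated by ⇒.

P ⇒ (P) ⇒ (PP) ⇒ (PPP) ⇒ (()PP) ⇒ (()()P) ⇒ (()()())

P ⇒ (P)   [P ::= ( P )]
(P) ⇒ (PP)   [P ::= P P]
(PP) ⇒ (PPP)   [P ::= P P]
(PPP) ⇒ (()PP)   [P ::= ( )]
(()PP) ⇒ (()()P)   [P ::= ( )]
(()()P) ⇒ (()()())   [P ::= ( )]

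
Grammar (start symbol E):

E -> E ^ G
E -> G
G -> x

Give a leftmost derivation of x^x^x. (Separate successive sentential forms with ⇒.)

E ⇒ E^G ⇒ E^G^G ⇒ G^G^G ⇒ x^G^G ⇒ x^x^G ⇒ x^x^x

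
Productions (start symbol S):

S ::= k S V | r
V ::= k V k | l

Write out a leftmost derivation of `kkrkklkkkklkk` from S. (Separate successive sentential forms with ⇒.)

S ⇒ kSV ⇒ kkSVV ⇒ kkrVV ⇒ kkrkVkV ⇒ kkrkkVkkV ⇒ kkrkklkkV ⇒ kkrkklkkkVk ⇒ kkrkklkkkkVkk ⇒ kkrkklkkkklkk

S ⇒ kSV   [S ::= k S V]
kSV ⇒ kkSVV   [S ::= k S V]
kkSVV ⇒ kkrVV   [S ::= r]
kkrVV ⇒ kkrkVkV   [V ::= k V k]
kkrkVkV ⇒ kkrkkVkkV   [V ::= k V k]
kkrkkVkkV ⇒ kkrkklkkV   [V ::= l]
kkrkklkkV ⇒ kkrkklkkkVk   [V ::= k V k]
kkrkklkkkVk ⇒ kkrkklkkkkVkk   [V ::= k V k]
kkrkklkkkkVkk ⇒ kkrkklkkkklkk   [V ::= l]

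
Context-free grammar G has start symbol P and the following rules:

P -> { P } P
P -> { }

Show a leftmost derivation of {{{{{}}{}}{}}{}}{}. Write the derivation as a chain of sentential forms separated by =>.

P => {P}P   [P -> { P } P]
{P}P => {{P}P}P   [P -> { P } P]
{{P}P}P => {{{P}P}P}P   [P -> { P } P]
{{{P}P}P}P => {{{{P}P}P}P}P   [P -> { P } P]
{{{{P}P}P}P}P => {{{{{}}P}P}P}P   [P -> { }]
{{{{{}}P}P}P}P => {{{{{}}{}}P}P}P   [P -> { }]
{{{{{}}{}}P}P}P => {{{{{}}{}}{}}P}P   [P -> { }]
{{{{{}}{}}{}}P}P => {{{{{}}{}}{}}{}}P   [P -> { }]
{{{{{}}{}}{}}{}}P => {{{{{}}{}}{}}{}}{}   [P -> { }]

P => {P}P => {{P}P}P => {{{P}P}P}P => {{{{P}P}P}P}P => {{{{{}}P}P}P}P => {{{{{}}{}}P}P}P => {{{{{}}{}}{}}P}P => {{{{{}}{}}{}}{}}P => {{{{{}}{}}{}}{}}{}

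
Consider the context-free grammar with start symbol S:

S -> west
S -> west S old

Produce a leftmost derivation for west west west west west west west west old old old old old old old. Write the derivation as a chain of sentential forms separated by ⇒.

S ⇒ west S old   [S -> west S old]
west S old ⇒ west west S old old   [S -> west S old]
west west S old old ⇒ west west west S old old old   [S -> west S old]
west west west S old old old ⇒ west west west west S old old old old   [S -> west S old]
west west west west S old old old old ⇒ west west west west west S old old old old old   [S -> west S old]
west west west west west S old old old old old ⇒ west west west west west west S old old old old old old   [S -> west S old]
west west west west west west S old old old old old old ⇒ west west west west west west west S old old old old old old old   [S -> west S old]
west west west west west west west S old old old old old old old ⇒ west west west west west west west west old old old old old old old   [S -> west]

S ⇒ west S old ⇒ west west S old old ⇒ west west west S old old old ⇒ west west west west S old old old old ⇒ west west west west west S old old old old old ⇒ west west west west west west S old old old old old old ⇒ west west west west west west west S old old old old old old old ⇒ west west west west west west west west old old old old old old old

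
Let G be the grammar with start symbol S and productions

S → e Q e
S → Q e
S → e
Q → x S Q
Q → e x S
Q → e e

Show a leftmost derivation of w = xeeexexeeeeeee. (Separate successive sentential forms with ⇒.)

S⇒Qe⇒xSQe⇒xQeQe⇒xeeeQe⇒xeeexSQe⇒xeeexeQeQe⇒xeeexexSQeQe⇒xeeexexeQeQe⇒xeeexexeeeeQe⇒xeeexexeeeeeee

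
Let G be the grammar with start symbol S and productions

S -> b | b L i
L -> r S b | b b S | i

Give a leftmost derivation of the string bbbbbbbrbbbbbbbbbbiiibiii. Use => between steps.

S => bLi => bbbSi => bbbbLii => bbbbbbSii => bbbbbbbLiii => bbbbbbbrSbiii => bbbbbbbrbLibiii => bbbbbbbrbbbSibiii => bbbbbbbrbbbbLiibiii => bbbbbbbrbbbbbbSiibiii => bbbbbbbrbbbbbbbLiiibiii => bbbbbbbrbbbbbbbbbSiiibiii => bbbbbbbrbbbbbbbbbbiiibiii

S => bLi   [S -> b L i]
bLi => bbbSi   [L -> b b S]
bbbSi => bbbbLii   [S -> b L i]
bbbbLii => bbbbbbSii   [L -> b b S]
bbbbbbSii => bbbbbbbLiii   [S -> b L i]
bbbbbbbLiii => bbbbbbbrSbiii   [L -> r S b]
bbbbbbbrSbiii => bbbbbbbrbLibiii   [S -> b L i]
bbbbbbbrbLibiii => bbbbbbbrbbbSibiii   [L -> b b S]
bbbbbbbrbbbSibiii => bbbbbbbrbbbbLiibiii   [S -> b L i]
bbbbbbbrbbbbLiibiii => bbbbbbbrbbbbbbSiibiii   [L -> b b S]
bbbbbbbrbbbbbbSiibiii => bbbbbbbrbbbbbbbLiiibiii   [S -> b L i]
bbbbbbbrbbbbbbbLiiibiii => bbbbbbbrbbbbbbbbbSiiibiii   [L -> b b S]
bbbbbbbrbbbbbbbbbSiiibiii => bbbbbbbrbbbbbbbbbbiiibiii   [S -> b]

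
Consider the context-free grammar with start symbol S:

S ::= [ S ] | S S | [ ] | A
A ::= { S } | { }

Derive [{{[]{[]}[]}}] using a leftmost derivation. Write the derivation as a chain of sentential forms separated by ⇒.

S ⇒ [S]   [S ::= [ S ]]
[S] ⇒ [A]   [S ::= A]
[A] ⇒ [{S}]   [A ::= { S }]
[{S}] ⇒ [{A}]   [S ::= A]
[{A}] ⇒ [{{S}}]   [A ::= { S }]
[{{S}}] ⇒ [{{SS}}]   [S ::= S S]
[{{SS}}] ⇒ [{{[]S}}]   [S ::= [ ]]
[{{[]S}}] ⇒ [{{[]SS}}]   [S ::= S S]
[{{[]SS}}] ⇒ [{{[]AS}}]   [S ::= A]
[{{[]AS}}] ⇒ [{{[]{S}S}}]   [A ::= { S }]
[{{[]{S}S}}] ⇒ [{{[]{[]}S}}]   [S ::= [ ]]
[{{[]{[]}S}}] ⇒ [{{[]{[]}[]}}]   [S ::= [ ]]

S ⇒ [S] ⇒ [A] ⇒ [{S}] ⇒ [{A}] ⇒ [{{S}}] ⇒ [{{SS}}] ⇒ [{{[]S}}] ⇒ [{{[]SS}}] ⇒ [{{[]AS}}] ⇒ [{{[]{S}S}}] ⇒ [{{[]{[]}S}}] ⇒ [{{[]{[]}[]}}]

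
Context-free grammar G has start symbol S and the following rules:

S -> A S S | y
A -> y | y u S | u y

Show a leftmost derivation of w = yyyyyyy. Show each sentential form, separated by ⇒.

S ⇒ ASS   [S -> A S S]
ASS ⇒ ySS   [A -> y]
ySS ⇒ yASSS   [S -> A S S]
yASSS ⇒ yySSS   [A -> y]
yySSS ⇒ yyASSSS   [S -> A S S]
yyASSSS ⇒ yyySSSS   [A -> y]
yyySSSS ⇒ yyyySSS   [S -> y]
yyyySSS ⇒ yyyyySS   [S -> y]
yyyyySS ⇒ yyyyyyS   [S -> y]
yyyyyyS ⇒ yyyyyyy   [S -> y]

S⇒ASS⇒ySS⇒yASSS⇒yySSS⇒yyASSSS⇒yyySSSS⇒yyyySSS⇒yyyyySS⇒yyyyyyS⇒yyyyyyy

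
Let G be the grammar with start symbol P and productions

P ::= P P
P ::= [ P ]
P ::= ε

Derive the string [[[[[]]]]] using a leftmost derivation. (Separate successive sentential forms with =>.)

P => PP   [P ::= P P]
PP => [P]P   [P ::= [ P ]]
[P]P => [[P]]P   [P ::= [ P ]]
[[P]]P => [[PP]]P   [P ::= P P]
[[PP]]P => [[PPP]]P   [P ::= P P]
[[PPP]]P => [[[P]PP]]P   [P ::= [ P ]]
[[[P]PP]]P => [[[[P]]PP]]P   [P ::= [ P ]]
[[[[P]]PP]]P => [[[[[P]]]PP]]P   [P ::= [ P ]]
[[[[[P]]]PP]]P => [[[[[]]]PP]]P   [P ::= ε]
[[[[[]]]PP]]P => [[[[[]]]P]]P   [P ::= ε]
[[[[[]]]P]]P => [[[[[]]]]]P   [P ::= ε]
[[[[[]]]]]P => [[[[[]]]]]   [P ::= ε]

P => PP => [P]P => [[P]]P => [[PP]]P => [[PPP]]P => [[[P]PP]]P => [[[[P]]PP]]P => [[[[[P]]]PP]]P => [[[[[]]]PP]]P => [[[[[]]]P]]P => [[[[[]]]]]P => [[[[[]]]]]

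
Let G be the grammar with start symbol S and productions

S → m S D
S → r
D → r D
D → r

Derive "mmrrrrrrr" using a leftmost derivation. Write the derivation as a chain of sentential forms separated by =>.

S=>mSD=>mmSDD=>mmrDD=>mmrrDD=>mmrrrDD=>mmrrrrDD=>mmrrrrrDD=>mmrrrrrrD=>mmrrrrrrr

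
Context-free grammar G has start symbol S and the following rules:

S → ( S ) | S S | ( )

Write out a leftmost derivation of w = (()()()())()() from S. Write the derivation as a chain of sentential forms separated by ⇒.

S⇒SS⇒SSS⇒(S)SS⇒(SS)SS⇒(SSS)SS⇒(SSSS)SS⇒(()SSS)SS⇒(()()SS)SS⇒(()()()S)SS⇒(()()()())SS⇒(()()()())()S⇒(()()()())()()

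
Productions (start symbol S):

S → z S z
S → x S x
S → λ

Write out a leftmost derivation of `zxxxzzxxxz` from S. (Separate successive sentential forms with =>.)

S => zSz => zxSxz => zxxSxxz => zxxxSxxxz => zxxxzSzxxxz => zxxxzzxxxz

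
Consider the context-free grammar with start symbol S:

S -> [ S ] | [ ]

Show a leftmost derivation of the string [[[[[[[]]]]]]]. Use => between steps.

S=>[S]=>[[S]]=>[[[S]]]=>[[[[S]]]]=>[[[[[S]]]]]=>[[[[[[S]]]]]]=>[[[[[[[]]]]]]]

S => [S]   [S -> [ S ]]
[S] => [[S]]   [S -> [ S ]]
[[S]] => [[[S]]]   [S -> [ S ]]
[[[S]]] => [[[[S]]]]   [S -> [ S ]]
[[[[S]]]] => [[[[[S]]]]]   [S -> [ S ]]
[[[[[S]]]]] => [[[[[[S]]]]]]   [S -> [ S ]]
[[[[[[S]]]]]] => [[[[[[[]]]]]]]   [S -> [ ]]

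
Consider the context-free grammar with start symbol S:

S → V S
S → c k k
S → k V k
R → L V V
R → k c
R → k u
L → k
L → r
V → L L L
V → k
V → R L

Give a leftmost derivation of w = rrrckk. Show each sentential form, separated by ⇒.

S ⇒ VS   [S → V S]
VS ⇒ LLLS   [V → L L L]
LLLS ⇒ rLLS   [L → r]
rLLS ⇒ rrLS   [L → r]
rrLS ⇒ rrrS   [L → r]
rrrS ⇒ rrrckk   [S → c k k]

S ⇒ VS ⇒ LLLS ⇒ rLLS ⇒ rrLS ⇒ rrrS ⇒ rrrckk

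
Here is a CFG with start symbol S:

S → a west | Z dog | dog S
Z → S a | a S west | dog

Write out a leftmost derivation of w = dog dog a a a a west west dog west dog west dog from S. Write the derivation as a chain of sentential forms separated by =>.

S => dog S   [S → dog S]
dog S => dog dog S   [S → dog S]
dog dog S => dog dog Z dog   [S → Z dog]
dog dog Z dog => dog dog a S west dog   [Z → a S west]
dog dog a S west dog => dog dog a Z dog west dog   [S → Z dog]
dog dog a Z dog west dog => dog dog a a S west dog west dog   [Z → a S west]
dog dog a a S west dog west dog => dog dog a a Z dog west dog west dog   [S → Z dog]
dog dog a a Z dog west dog west dog => dog dog a a a S west dog west dog west dog   [Z → a S west]
dog dog a a a S west dog west dog west dog => dog dog a a a a west west dog west dog west dog   [S → a west]

S => dog S => dog dog S => dog dog Z dog => dog dog a S west dog => dog dog a Z dog west dog => dog dog a a S west dog west dog => dog dog a a Z dog west dog west dog => dog dog a a a S west dog west dog west dog => dog dog a a a a west west dog west dog west dog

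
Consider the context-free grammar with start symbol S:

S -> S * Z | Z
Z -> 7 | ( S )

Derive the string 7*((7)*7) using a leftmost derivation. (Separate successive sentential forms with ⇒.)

S ⇒ S*Z   [S -> S * Z]
S*Z ⇒ Z*Z   [S -> Z]
Z*Z ⇒ 7*Z   [Z -> 7]
7*Z ⇒ 7*(S)   [Z -> ( S )]
7*(S) ⇒ 7*(S*Z)   [S -> S * Z]
7*(S*Z) ⇒ 7*(Z*Z)   [S -> Z]
7*(Z*Z) ⇒ 7*((S)*Z)   [Z -> ( S )]
7*((S)*Z) ⇒ 7*((Z)*Z)   [S -> Z]
7*((Z)*Z) ⇒ 7*((7)*Z)   [Z -> 7]
7*((7)*Z) ⇒ 7*((7)*7)   [Z -> 7]

S ⇒ S*Z ⇒ Z*Z ⇒ 7*Z ⇒ 7*(S) ⇒ 7*(S*Z) ⇒ 7*(Z*Z) ⇒ 7*((S)*Z) ⇒ 7*((Z)*Z) ⇒ 7*((7)*Z) ⇒ 7*((7)*7)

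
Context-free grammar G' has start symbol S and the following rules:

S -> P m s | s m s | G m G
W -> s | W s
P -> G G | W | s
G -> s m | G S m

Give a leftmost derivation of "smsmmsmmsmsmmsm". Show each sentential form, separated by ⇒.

S ⇒ GmG   [S -> G m G]
GmG ⇒ GSmmG   [G -> G S m]
GSmmG ⇒ GSmSmmG   [G -> G S m]
GSmSmmG ⇒ smSmSmmG   [G -> s m]
smSmSmmG ⇒ smGmGmSmmG   [S -> G m G]
smGmGmSmmG ⇒ smsmmGmSmmG   [G -> s m]
smsmmGmSmmG ⇒ smsmmsmmSmmG   [G -> s m]
smsmmsmmSmmG ⇒ smsmmsmmsmsmmG   [S -> s m s]
smsmmsmmsmsmmG ⇒ smsmmsmmsmsmmsm   [G -> s m]

S ⇒ GmG ⇒ GSmmG ⇒ GSmSmmG ⇒ smSmSmmG ⇒ smGmGmSmmG ⇒ smsmmGmSmmG ⇒ smsmmsmmSmmG ⇒ smsmmsmmsmsmmG ⇒ smsmmsmmsmsmmsm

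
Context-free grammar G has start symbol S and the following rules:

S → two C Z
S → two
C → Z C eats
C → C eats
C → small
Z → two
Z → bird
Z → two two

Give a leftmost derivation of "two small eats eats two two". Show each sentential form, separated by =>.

S => two C Z => two C eats Z => two C eats eats Z => two small eats eats Z => two small eats eats two two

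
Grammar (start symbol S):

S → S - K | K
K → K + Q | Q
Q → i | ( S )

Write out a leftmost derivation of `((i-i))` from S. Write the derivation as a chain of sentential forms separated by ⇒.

S ⇒ K   [S → K]
K ⇒ Q   [K → Q]
Q ⇒ (S)   [Q → ( S )]
(S) ⇒ (K)   [S → K]
(K) ⇒ (Q)   [K → Q]
(Q) ⇒ ((S))   [Q → ( S )]
((S)) ⇒ ((S-K))   [S → S - K]
((S-K)) ⇒ ((K-K))   [S → K]
((K-K)) ⇒ ((Q-K))   [K → Q]
((Q-K)) ⇒ ((i-K))   [Q → i]
((i-K)) ⇒ ((i-Q))   [K → Q]
((i-Q)) ⇒ ((i-i))   [Q → i]

S⇒K⇒Q⇒(S)⇒(K)⇒(Q)⇒((S))⇒((S-K))⇒((K-K))⇒((Q-K))⇒((i-K))⇒((i-Q))⇒((i-i))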